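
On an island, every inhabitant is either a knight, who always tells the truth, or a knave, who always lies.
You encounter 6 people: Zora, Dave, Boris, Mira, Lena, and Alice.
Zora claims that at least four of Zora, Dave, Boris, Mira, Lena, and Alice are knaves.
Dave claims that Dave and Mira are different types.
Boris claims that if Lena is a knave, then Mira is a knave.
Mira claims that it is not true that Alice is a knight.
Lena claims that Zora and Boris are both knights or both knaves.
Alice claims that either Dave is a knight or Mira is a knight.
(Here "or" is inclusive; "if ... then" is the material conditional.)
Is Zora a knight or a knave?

Zora is a knave.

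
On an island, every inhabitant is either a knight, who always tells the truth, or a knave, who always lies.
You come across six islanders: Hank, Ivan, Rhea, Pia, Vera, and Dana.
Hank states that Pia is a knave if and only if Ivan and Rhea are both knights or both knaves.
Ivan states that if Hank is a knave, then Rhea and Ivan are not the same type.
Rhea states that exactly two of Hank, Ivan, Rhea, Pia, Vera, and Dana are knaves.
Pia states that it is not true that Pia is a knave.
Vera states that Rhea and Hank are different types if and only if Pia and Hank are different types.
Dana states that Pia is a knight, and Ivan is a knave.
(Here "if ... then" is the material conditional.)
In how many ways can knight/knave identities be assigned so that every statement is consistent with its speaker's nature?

Consistent assignments:
  Hank=knight, Ivan=knight, Rhea=knave, Pia=knight, Vera=knave, Dana=knave
  Hank=knave, Ivan=knight, Rhea=knave, Pia=knave, Vera=knight, Dana=knave
  Hank=knave, Ivan=knave, Rhea=knave, Pia=knight, Vera=knave, Dana=knight

3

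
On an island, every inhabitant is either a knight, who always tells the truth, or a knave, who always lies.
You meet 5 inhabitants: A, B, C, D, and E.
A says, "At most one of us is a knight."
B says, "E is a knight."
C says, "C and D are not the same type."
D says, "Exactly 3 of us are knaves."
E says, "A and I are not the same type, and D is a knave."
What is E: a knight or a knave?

E is a knight.

Consistent assignments: {A=knave, B=knight, C=knight, D=knave, E=knight}
In every consistent assignment, E is a knight.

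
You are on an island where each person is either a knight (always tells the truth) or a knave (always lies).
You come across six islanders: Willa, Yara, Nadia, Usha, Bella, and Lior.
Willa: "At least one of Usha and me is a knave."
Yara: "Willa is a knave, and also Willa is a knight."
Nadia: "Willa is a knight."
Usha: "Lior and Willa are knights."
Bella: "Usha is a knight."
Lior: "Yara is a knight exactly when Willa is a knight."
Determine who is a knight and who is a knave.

Willa is a knight, Yara is a knave, Nadia is a knight, Usha is a knave, Bella is a knave, and Lior is a knave.

As a knight, Willa's statement "at least one of Usha and me is a knave" should be true; it is.
Yara is a knave; "Willa is a knave, and also Willa is a knight" is False, as required.
Since Nadia is a knight, "Willa is a knight" needs to be true, which holds.
Since Usha is a knave, "Lior and Willa are knights" needs to be False, which holds.
Bella is a knave, so "Usha is a knight" must be False — and it is.
Lior is a knave, and the claim "Yara is a knight exactly when Willa is a knight" is indeed False.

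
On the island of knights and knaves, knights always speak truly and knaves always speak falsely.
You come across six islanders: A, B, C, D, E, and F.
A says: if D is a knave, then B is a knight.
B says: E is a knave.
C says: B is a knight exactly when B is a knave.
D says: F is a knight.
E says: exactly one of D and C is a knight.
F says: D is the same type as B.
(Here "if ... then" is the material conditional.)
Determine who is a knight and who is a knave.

Knights: A and B. Knaves: C, D, E, and F.

A (knight): "if D is a knave, then B is a knight" — True. ✓
B is a knight, and the claim "E is a knave" is indeed True.
Since C is a knave, "B is a knight exactly when B is a knave" needs to be false, which holds.
D is a knave, so "F is a knight" must be false — and it is.
E is a knave, so "exactly one of D and C is a knight" must be false — and it is.
Since F is a knave, "D is the same type as B" needs to be false, which holds.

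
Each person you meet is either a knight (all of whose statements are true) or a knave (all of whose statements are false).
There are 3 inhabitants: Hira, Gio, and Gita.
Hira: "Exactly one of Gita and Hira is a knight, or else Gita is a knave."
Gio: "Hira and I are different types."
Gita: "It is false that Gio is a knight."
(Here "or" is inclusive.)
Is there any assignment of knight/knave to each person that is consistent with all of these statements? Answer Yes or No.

Checking all 8 assignments, each has at least one speaker whose statement's truth value contradicts their type.

No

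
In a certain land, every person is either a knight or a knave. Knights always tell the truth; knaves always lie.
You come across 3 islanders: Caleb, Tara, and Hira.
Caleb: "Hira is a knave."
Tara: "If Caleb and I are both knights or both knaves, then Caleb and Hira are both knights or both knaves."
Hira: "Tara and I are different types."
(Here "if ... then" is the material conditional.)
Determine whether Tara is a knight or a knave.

Tara is a knave.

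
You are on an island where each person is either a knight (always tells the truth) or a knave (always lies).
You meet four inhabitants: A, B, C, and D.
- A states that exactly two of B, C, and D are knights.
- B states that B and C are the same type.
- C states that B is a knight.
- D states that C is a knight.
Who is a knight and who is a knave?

Suppose A is a knight. Then A's statement "exactly two of B, C, and D are knights" would have to be true. Checking the 8 ways to assign the others, none is consistent with every speaker.
(For instance, with B=knight, C=knight, D=knight, A's claim "exactly two of B, C, and D are knights" comes out false where it would need to be true.)
So A must be a knave, making "exactly two of B, C, and D are knights" false. Taking A=knave, B=knight, C=knight, D=knight, each remaining statement checks out:
  B (knight): "B and C are the same type" — true. ✓
  C (knight): "B is a knight" — true. ✓
  D (knight): "C is a knight" — true. ✓
This is the unique consistent assignment.

A is a knave, B is a knight, C is a knight, and D is a knight.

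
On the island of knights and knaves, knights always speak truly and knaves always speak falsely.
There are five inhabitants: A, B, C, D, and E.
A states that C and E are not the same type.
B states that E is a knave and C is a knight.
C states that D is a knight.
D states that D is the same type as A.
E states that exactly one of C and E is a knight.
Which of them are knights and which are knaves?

A is a knight, B is a knave, C is a knave, D is a knave, and E is a knight.

A (knight): "C and E are not the same type" — True. ✓
B is a knave; "E is a knave and C is a knight" is False, as required.
C is a knave; "D is a knight" is False, as required.
As a knave, D's statement "D is the same type as A" should be False; it is.
As a knight, E's statement "exactly one of C and E is a knight" should be True; it is.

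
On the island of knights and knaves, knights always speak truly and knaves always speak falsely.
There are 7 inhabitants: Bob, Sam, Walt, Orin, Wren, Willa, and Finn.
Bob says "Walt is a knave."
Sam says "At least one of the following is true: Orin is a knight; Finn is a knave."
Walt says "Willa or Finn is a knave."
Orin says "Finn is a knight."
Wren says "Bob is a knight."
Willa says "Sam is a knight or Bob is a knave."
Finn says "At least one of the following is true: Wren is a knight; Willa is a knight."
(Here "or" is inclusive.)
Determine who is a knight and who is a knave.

Bob is a knight, Sam is a knight, Walt is a knave, Orin is a knight, Wren is a knight, Willa is a knight, and Finn is a knight.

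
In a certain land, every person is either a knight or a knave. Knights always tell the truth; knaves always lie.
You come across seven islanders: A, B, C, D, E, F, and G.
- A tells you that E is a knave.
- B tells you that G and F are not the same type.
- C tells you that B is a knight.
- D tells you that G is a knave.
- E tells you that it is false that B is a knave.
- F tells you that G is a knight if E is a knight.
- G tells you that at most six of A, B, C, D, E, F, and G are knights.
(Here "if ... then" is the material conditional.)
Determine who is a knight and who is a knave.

Knights: A, F, and G. Knaves: B, C, D, and E.

A is a knight; "E is a knave" is True, as required.
B (knave): "G and F are not the same type" — False. ✓
C is a knave, and the claim "B is a knight" is indeed False.
D (knave): "G is a knave" — False. ✓
E is a knave, so "it is false that B is a knave" must be False — and it is.
F is a knight; "G is a knight if E is a knight" is True, as required.
G is a knight, so "at most six of A, B, C, D, E, F, and G are knights" must be True — and it is.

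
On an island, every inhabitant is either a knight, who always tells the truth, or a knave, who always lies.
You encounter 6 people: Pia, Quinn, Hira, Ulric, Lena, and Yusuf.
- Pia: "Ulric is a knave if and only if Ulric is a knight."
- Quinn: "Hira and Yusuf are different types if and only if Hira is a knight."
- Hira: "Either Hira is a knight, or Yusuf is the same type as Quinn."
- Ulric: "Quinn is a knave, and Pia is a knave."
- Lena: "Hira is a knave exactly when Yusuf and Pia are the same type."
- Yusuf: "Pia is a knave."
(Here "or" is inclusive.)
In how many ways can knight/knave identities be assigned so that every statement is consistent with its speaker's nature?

2

Consistent assignments:
  Pia=knave, Quinn=knave, Hira=knight, Ulric=knight, Lena=knight, Yusuf=knight
  Pia=knave, Quinn=knave, Hira=knave, Ulric=knight, Lena=knave, Yusuf=knight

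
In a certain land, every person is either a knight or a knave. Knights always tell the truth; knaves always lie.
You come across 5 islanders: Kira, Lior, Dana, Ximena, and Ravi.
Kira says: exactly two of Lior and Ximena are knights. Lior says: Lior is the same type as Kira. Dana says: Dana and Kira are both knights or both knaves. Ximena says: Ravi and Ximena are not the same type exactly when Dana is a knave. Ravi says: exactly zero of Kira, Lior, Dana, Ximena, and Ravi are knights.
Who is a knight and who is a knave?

Kira is a knight, Lior is a knight, Dana is a knave, Ximena is a knight, and Ravi is a knave.

Kira is a knight, and the claim "exactly two of Lior and Ximena are knights" is indeed true.
Since Lior is a knight, "Lior is the same type as Kira" needs to be true, which holds.
Dana (knave): "Dana and Kira are both knights or both knaves" — False. ✓
As a knight, Ximena's statement "Ravi and Ximena are not the same type exactly when Dana is a knave" should be true; it is.
Ravi is a knave, so "exactly zero of Kira, Lior, Dana, Ximena, and Ravi are knights" must be False — and it is.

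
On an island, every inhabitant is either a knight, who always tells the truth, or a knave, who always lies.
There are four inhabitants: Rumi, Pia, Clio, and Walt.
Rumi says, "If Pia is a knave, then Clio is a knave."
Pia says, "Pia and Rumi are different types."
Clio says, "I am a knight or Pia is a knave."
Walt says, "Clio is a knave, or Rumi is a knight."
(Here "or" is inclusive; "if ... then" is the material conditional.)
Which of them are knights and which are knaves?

Suppose Rumi is a knight. Then Rumi's statement "if Pia is a knave, then Clio is a knave" would have to be true. Checking the 8 ways to assign the others, none is consistent with every speaker.
(For instance, with Pia=knave, Clio=knight, Walt=knave, Rumi's claim "if Pia is a knave, then Clio is a knave" comes out false where it would need to be true.)
So Rumi must be a knave, making "if Pia is a knave, then Clio is a knave" false. Taking Rumi=knave, Pia=knave, Clio=knight, Walt=knave, each remaining statement checks out:
  Pia (knave): "Pia and Rumi are different types" — false. ✓
  Clio (knight): "I am a knight or Pia is a knave" — true. ✓
  Walt (knave): "Clio is a knave, or Rumi is a knight" — false. ✓
This is the unique consistent assignment.

Rumi is a knave, Pia is a knave, Clio is a knight, and Walt is a knave.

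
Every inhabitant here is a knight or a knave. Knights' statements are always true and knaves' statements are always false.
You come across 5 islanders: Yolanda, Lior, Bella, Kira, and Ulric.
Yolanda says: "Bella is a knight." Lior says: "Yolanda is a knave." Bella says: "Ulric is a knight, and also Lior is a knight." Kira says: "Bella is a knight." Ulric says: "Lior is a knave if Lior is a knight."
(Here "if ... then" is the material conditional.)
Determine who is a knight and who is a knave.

Yolanda is a knave, Lior is a knight, Bella is a knave, Kira is a knave, and Ulric is a knave.

Yolanda is a knave, so "Bella is a knight" must be False — and it is.
Lior is a knight, and the claim "Yolanda is a knave" is indeed true.
Bella (knave): "Ulric is a knight, and also Lior is a knight" — False. ✓
Kira is a knave, and the claim "Bella is a knight" is indeed False.
Ulric is a knave, and the claim "Lior is a knave if Lior is a knight" is indeed False.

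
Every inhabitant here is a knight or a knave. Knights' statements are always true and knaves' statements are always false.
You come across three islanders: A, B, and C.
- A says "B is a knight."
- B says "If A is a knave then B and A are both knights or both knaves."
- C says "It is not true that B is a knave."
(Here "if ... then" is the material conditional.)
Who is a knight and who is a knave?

A is a knight, B is a knight, and C is a knight.

A is a knight; "B is a knight" is true, as required.
B (knight): "if A is a knave then B and A are both knights or both knaves" — true. ✓
C is a knight; "it is not true that B is a knave" is true, as required.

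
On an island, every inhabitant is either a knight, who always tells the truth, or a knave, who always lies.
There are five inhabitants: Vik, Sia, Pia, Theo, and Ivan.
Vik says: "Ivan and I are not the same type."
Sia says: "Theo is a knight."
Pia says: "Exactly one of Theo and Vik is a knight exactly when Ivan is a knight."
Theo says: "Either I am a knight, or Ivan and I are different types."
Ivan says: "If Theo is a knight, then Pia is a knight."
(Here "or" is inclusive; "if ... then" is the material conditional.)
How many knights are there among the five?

2

The unique consistent assignment is Vik=knave, Sia=knight, Pia=knave, Theo=knight, Ivan=knave.
That has 2 knights.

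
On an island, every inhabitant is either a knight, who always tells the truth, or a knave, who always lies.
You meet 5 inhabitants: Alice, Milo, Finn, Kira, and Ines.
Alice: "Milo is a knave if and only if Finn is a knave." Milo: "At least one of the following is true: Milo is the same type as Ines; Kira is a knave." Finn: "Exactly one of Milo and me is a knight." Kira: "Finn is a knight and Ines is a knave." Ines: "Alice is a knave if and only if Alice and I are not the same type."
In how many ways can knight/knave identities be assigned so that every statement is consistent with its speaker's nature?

0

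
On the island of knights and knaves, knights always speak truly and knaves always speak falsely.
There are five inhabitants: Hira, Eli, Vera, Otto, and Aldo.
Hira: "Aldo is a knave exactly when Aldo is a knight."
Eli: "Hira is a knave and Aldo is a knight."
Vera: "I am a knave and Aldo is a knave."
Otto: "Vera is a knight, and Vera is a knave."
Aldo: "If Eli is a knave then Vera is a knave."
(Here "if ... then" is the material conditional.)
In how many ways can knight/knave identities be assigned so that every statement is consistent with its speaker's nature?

Consistent assignments:
  Hira=knave, Eli=knight, Vera=knave, Otto=knave, Aldo=knight

1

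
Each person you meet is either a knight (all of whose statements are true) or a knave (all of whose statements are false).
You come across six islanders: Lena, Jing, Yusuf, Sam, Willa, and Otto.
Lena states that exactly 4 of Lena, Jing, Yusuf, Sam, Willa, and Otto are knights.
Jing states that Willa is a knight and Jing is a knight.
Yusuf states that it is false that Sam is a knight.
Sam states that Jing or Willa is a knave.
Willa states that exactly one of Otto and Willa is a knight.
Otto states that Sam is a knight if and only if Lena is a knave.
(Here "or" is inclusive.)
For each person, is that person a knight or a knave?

Lena is a knave, Jing is a knight, Yusuf is a knight, Sam is a knave, Willa is a knight, and Otto is a knave.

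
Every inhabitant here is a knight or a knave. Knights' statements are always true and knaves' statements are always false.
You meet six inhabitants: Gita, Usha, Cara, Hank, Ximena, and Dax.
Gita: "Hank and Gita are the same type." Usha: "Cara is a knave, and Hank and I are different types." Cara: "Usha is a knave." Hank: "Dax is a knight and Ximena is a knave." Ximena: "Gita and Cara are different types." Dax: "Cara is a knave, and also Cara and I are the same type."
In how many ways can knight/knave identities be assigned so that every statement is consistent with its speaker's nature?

0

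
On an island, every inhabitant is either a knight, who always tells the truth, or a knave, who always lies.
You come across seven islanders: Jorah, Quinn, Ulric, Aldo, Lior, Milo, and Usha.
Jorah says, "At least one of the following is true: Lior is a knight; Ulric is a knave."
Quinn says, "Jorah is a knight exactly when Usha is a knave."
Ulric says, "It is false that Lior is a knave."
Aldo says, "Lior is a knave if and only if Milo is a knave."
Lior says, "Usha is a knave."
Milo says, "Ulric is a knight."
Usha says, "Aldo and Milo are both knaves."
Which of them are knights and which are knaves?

Knights: Jorah, Quinn, Ulric, Aldo, Lior, and Milo. Knaves: Usha.

As a knight, Jorah's statement "at least one of the following is true: Lior is a knight; Ulric is a knave" should be true; it is.
As a knight, Quinn's statement "Jorah is a knight exactly when Usha is a knave" should be true; it is.
Ulric is a knight, and the claim "it is false that Lior is a knave" is indeed true.
As a knight, Aldo's statement "Lior is a knave if and only if Milo is a knave" should be true; it is.
Since Lior is a knight, "Usha is a knave" needs to be true, which holds.
Milo is a knight, so "Ulric is a knight" must be true — and it is.
As a knave, Usha's statement "Aldo and Milo are both knaves" should be false; it is.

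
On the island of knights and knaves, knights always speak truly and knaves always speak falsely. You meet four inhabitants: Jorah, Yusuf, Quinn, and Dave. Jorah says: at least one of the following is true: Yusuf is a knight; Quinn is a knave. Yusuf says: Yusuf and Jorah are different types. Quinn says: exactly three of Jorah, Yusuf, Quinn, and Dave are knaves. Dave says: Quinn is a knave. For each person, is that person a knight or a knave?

Suppose Jorah is a knight. Then Jorah's statement "at least one of the following is true: Yusuf is a knight; Quinn is a knave" would have to be true. Checking the 8 ways to assign the others, none is consistent with every speaker.
(For instance, with Yusuf=knave, Quinn=knight, Dave=knave, Jorah's claim "at least one of the following is true: Yusuf is a knight; Quinn is a knave" comes out false where it would need to be true.)
So Jorah must be a knave, making "at least one of the following is true: Yusuf is a knight; Quinn is a knave" false. Taking Jorah=knave, Yusuf=knave, Quinn=knight, Dave=knave, each remaining statement checks out:
  Yusuf (knave): "Yusuf and Jorah are different types" — false. ✓
  Quinn (knight): "exactly three of Jorah, Yusuf, Quinn, and Dave are knaves" — true. ✓
  Dave (knave): "Quinn is a knave" — false. ✓
This is the unique consistent assignment.

Jorah is a knave, Yusuf is a knave, Quinn is a knight, and Dave is a knave.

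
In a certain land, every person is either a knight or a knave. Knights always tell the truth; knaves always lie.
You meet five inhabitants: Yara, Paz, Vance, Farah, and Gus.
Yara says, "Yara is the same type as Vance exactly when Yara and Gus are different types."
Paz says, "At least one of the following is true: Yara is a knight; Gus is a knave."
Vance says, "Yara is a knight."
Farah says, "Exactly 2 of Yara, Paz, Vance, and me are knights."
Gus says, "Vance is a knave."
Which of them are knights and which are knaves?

Suppose Yara is a knave. Then Yara's statement "Yara is the same type as Vance exactly when Yara and Gus are different types" would have to be false. Checking the 16 ways to assign the others, none is consistent with every speaker.
(For instance, with Paz=knight, Vance=knight, Farah=knave, Gus=knave, Yara's claim "Yara is the same type as Vance exactly when Yara and Gus are different types" comes out true where it would need to be false.)
So Yara must be a knight, making "Yara is the same type as Vance exactly when Yara and Gus are different types" true. Taking Yara=knight, Paz=knight, Vance=knight, Farah=knave, Gus=knave, each remaining statement checks out:
  Paz (knight): "at least one of the following is true: Yara is a knight; Gus is a knave" — true. ✓
  Vance (knight): "Yara is a knight" — true. ✓
  Farah (knave): "exactly 2 of Yara, Paz, Vance, and me are knights" — false. ✓
  Gus (knave): "Vance is a knave" — false. ✓
This is the unique consistent assignment.

Knights: Yara, Paz, and Vance. Knaves: Farah and Gus.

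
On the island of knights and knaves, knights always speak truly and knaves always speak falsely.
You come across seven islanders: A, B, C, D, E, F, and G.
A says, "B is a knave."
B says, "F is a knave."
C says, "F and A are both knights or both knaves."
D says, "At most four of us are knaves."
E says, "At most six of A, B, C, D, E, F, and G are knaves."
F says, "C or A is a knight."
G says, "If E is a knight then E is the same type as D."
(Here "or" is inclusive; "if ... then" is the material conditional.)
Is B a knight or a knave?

Consistent assignments: {A=knight, B=knave, C=knight, D=knight, E=knight, F=knight, G=knight}
In every consistent assignment, B is a knave.

B is a knave.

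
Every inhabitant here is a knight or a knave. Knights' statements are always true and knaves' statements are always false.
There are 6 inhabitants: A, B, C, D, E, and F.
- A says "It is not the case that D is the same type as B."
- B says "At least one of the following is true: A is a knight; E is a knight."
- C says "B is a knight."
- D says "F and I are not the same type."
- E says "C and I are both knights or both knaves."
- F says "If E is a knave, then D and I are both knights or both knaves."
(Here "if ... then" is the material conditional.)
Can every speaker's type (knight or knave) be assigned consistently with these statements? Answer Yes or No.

Checking all 64 assignments, each has at least one speaker whose statement's truth value contradicts their type.

No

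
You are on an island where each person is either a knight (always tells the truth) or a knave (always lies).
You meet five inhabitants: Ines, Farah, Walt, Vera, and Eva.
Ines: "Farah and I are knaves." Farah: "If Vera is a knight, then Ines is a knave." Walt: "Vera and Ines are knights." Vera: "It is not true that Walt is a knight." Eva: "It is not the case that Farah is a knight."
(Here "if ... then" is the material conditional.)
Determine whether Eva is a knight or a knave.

Consistent assignments: {Ines=knave, Farah=knight, Walt=knave, Vera=knight, Eva=knave}
In every consistent assignment, Eva is a knave.

Eva is a knave.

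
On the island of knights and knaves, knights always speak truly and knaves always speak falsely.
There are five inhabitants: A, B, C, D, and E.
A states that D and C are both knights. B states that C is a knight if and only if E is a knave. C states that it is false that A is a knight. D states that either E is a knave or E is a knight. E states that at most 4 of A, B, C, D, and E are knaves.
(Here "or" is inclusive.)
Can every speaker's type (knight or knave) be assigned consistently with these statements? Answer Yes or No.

No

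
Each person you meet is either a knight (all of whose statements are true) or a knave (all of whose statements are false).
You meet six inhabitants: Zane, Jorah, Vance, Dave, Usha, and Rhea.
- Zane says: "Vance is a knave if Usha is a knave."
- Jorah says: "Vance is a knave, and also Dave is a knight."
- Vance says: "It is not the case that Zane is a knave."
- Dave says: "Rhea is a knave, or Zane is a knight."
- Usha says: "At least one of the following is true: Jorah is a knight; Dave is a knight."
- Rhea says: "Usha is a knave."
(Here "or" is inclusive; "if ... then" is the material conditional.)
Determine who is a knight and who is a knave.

Knights: Zane, Vance, Dave, and Usha. Knaves: Jorah and Rhea.

Zane (knight): "Vance is a knave if Usha is a knave" — true. ✓
Jorah is a knave; "Vance is a knave, and also Dave is a knight" is false, as required.
Vance is a knight, and the claim "it is not the case that Zane is a knave" is indeed true.
Dave is a knight; "Rhea is a knave, or Zane is a knight" is true, as required.
Usha is a knight, so "at least one of the following is true: Jorah is a knight; Dave is a knight" must be true — and it is.
Since Rhea is a knave, "Usha is a knave" needs to be false, which holds.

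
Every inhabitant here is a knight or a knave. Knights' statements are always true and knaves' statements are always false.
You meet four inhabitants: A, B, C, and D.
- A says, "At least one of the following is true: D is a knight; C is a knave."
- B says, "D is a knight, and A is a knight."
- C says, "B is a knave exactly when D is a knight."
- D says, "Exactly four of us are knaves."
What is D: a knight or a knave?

Consistent assignments: {A=knight, B=knave, C=knave, D=knave}
In every consistent assignment, D is a knave.

D is a knave.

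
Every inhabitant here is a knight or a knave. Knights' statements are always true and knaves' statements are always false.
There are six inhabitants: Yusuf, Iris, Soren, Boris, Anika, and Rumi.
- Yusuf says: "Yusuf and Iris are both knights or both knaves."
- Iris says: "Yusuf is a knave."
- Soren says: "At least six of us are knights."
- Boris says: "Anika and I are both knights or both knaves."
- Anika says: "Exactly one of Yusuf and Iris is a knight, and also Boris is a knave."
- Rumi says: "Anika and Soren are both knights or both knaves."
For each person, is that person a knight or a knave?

Yusuf is a knave; "Yusuf and Iris are both knights or both knaves" is False, as required.
Since Iris is a knight, "Yusuf is a knave" needs to be true, which holds.
As a knave, Soren's statement "at least six of us are knights" should be False; it is.
Boris (knave): "Anika and I are both knights or both knaves" — False. ✓
Since Anika is a knight, "exactly one of Yusuf and Iris is a knight, and also Boris is a knave" needs to be true, which holds.
As a knave, Rumi's statement "Anika and Soren are both knights or both knaves" should be False; it is.

Knights: Iris and Anika. Knaves: Yusuf, Soren, Boris, and Rumi.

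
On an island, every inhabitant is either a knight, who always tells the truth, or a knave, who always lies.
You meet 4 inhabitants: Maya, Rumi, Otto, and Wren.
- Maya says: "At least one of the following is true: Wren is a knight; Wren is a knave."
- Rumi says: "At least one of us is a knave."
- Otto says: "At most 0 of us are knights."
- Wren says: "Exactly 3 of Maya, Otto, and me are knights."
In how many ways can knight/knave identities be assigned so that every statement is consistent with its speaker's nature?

1

Consistent assignments:
  Maya=knight, Rumi=knight, Otto=knave, Wren=knave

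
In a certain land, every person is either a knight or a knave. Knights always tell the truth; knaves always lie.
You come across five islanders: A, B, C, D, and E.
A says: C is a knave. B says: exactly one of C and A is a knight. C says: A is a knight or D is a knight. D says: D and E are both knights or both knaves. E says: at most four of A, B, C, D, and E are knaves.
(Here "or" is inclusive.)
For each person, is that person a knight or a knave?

Suppose A is a knight. Then A's statement "C is a knave" would have to be true. Checking the 16 ways to assign the others, none is consistent with every speaker.
(For instance, with B=knight, C=knight, D=knight, E=knight, A's claim "C is a knave" comes out false where it would need to be true.)
So A must be a knave, making "C is a knave" false. Taking A=knave, B=knight, C=knight, D=knight, E=knight, each remaining statement checks out:
  B (knight): "exactly one of C and A is a knight" — true. ✓
  C (knight): "A is a knight or D is a knight" — true. ✓
  D (knight): "D and E are both knights or both knaves" — true. ✓
  E (knight): "at most four of A, B, C, D, and E are knaves" — true. ✓
This is the unique consistent assignment.

Knights: B, C, D, and E. Knaves: A.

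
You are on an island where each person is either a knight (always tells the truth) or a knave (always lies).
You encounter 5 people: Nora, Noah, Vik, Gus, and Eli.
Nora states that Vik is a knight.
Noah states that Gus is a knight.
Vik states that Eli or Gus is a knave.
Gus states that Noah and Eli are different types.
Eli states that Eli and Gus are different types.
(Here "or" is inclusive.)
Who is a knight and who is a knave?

Knights: Nora and Vik. Knaves: Noah, Gus, and Eli.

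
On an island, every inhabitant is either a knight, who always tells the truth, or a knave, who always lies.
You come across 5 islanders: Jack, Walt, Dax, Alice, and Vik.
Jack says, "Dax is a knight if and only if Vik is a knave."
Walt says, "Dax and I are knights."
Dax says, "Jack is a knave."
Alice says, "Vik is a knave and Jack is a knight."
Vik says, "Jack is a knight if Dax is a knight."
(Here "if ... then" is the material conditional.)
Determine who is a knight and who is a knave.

Jack is a knight, Walt is a knave, Dax is a knave, Alice is a knave, and Vik is a knight.

Suppose Jack is a knave. Then Jack's statement "Dax is a knight if and only if Vik is a knave" would have to be false. Checking the 16 ways to assign the others, none is consistent with every speaker.
(For instance, with Walt=knave, Dax=knave, Alice=knave, Vik=knight, Jack's claim "Dax is a knight if and only if Vik is a knave" comes out true where it would need to be false.)
So Jack must be a knight, making "Dax is a knight if and only if Vik is a knave" true. Taking Jack=knight, Walt=knave, Dax=knave, Alice=knave, Vik=knight, each remaining statement checks out:
  Walt (knave): "Dax and I are knights" — false. ✓
  Dax (knave): "Jack is a knave" — false. ✓
  Alice (knave): "Vik is a knave and Jack is a knight" — false. ✓
  Vik (knight): "Jack is a knight if Dax is a knight" — true. ✓
This is the unique consistent assignment.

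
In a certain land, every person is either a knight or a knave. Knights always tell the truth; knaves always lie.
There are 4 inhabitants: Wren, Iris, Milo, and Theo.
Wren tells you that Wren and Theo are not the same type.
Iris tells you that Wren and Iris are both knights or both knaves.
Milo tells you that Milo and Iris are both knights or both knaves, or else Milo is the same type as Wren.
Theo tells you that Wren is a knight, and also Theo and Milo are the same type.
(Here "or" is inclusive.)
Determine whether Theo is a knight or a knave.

Theo is a knave.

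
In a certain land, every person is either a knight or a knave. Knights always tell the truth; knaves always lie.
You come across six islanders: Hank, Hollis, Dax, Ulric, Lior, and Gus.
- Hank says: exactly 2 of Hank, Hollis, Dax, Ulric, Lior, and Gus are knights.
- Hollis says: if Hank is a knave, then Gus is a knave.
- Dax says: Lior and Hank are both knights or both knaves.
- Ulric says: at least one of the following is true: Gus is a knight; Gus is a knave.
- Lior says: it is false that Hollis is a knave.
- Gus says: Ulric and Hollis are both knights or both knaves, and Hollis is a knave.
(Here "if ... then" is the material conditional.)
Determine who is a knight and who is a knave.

Knights: Hollis, Ulric, and Lior. Knaves: Hank, Dax, and Gus.

Hank is a knave, so "exactly 2 of Hank, Hollis, Dax, Ulric, Lior, and Gus are knights" must be false — and it is.
Hollis is a knight, and the claim "if Hank is a knave, then Gus is a knave" is indeed true.
As a knave, Dax's statement "Lior and Hank are both knights or both knaves" should be false; it is.
Ulric is a knight, and the claim "at least one of the following is true: Gus is a knight; Gus is a knave" is indeed true.
Lior is a knight; "it is false that Hollis is a knave" is true, as required.
As a knave, Gus's statement "Ulric and Hollis are both knights or both knaves, and Hollis is a knave" should be false; it is.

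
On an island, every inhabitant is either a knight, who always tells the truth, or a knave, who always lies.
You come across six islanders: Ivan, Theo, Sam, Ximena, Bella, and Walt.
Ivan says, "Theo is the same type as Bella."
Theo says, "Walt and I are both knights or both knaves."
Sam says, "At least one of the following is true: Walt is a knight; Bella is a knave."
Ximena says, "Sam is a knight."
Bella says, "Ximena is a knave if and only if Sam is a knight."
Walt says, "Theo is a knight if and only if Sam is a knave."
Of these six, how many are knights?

4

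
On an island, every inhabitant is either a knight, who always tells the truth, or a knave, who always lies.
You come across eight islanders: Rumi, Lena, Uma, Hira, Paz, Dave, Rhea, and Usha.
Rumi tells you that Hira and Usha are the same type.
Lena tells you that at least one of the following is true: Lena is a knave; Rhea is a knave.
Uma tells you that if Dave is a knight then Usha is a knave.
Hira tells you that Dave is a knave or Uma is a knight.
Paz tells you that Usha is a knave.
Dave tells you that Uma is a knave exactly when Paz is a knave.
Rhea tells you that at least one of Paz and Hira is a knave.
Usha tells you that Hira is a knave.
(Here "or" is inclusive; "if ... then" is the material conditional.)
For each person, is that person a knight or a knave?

Knights: Lena, Uma, Hira, Paz, and Dave. Knaves: Rumi, Rhea, and Usha.

Rumi is a knave, and the claim "Hira and Usha are the same type" is indeed false.
As a knight, Lena's statement "at least one of the following is true: Lena is a knave; Rhea is a knave" should be True; it is.
Uma (knight): "if Dave is a knight then Usha is a knave" — True. ✓
As a knight, Hira's statement "Dave is a knave or Uma is a knight" should be True; it is.
As a knight, Paz's statement "Usha is a knave" should be True; it is.
As a knight, Dave's statement "Uma is a knave exactly when Paz is a knave" should be True; it is.
Since Rhea is a knave, "at least one of Paz and Hira is a knave" needs to be false, which holds.
Usha is a knave, so "Hira is a knave" must be false — and it is.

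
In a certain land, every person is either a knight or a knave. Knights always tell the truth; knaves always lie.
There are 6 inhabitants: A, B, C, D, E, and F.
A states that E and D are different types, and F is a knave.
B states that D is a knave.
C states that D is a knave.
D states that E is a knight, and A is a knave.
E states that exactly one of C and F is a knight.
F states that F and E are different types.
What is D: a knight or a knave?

D is a knave.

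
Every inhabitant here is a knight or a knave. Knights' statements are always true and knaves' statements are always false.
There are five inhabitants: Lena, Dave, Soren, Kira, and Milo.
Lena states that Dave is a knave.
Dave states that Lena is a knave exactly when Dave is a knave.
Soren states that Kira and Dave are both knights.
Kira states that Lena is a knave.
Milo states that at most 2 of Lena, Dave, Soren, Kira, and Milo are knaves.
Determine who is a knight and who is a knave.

As a knight, Lena's statement "Dave is a knave" should be true; it is.
Dave (knave): "Lena is a knave exactly when Dave is a knave" — False. ✓
Soren is a knave, and the claim "Kira and Dave are both knights" is indeed False.
Kira is a knave, so "Lena is a knave" must be False — and it is.
Milo is a knave; "at most 2 of Lena, Dave, Soren, Kira, and Milo are knaves" is False, as required.

Knights: Lena. Knaves: Dave, Soren, Kira, and Milo.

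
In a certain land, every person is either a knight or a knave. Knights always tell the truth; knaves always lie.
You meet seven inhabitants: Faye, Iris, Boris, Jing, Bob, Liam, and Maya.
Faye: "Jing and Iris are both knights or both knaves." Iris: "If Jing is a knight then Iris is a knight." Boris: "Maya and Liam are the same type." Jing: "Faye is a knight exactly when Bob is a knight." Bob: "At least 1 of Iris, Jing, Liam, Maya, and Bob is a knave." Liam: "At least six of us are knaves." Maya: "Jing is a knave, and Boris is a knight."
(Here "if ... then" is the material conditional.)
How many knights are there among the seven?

5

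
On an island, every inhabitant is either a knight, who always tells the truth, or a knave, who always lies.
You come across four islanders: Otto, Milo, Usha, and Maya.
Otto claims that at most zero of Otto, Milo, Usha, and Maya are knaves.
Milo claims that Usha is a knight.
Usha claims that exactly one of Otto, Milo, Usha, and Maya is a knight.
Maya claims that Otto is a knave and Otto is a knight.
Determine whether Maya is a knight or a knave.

Maya is a knave.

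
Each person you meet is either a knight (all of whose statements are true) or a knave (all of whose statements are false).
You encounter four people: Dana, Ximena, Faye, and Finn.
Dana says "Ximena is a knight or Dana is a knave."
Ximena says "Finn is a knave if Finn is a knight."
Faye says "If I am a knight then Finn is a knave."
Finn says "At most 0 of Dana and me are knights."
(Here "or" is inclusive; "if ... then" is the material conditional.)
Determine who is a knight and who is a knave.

Knights: Dana, Ximena, and Faye. Knaves: Finn.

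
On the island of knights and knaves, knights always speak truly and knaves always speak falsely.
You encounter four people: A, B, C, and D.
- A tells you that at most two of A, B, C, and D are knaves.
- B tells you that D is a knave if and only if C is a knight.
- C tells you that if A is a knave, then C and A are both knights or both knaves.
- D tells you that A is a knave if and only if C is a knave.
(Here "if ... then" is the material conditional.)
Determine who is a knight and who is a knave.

A is a knight, B is a knave, C is a knight, and D is a knight.

Since A is a knight, "at most two of A, B, C, and D are knaves" needs to be True, which holds.
B is a knave, so "D is a knave if and only if C is a knight" must be False — and it is.
C (knight): "if A is a knave, then C and A are both knights or both knaves" — True. ✓
Since D is a knight, "A is a knave if and only if C is a knave" needs to be True, which holds.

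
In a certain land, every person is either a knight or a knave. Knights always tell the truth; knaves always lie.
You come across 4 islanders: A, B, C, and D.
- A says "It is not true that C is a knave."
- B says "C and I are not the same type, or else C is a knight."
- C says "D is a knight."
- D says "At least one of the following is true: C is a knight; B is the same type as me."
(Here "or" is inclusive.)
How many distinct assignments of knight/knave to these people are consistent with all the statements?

2

Consistent assignments:
  A=knight, B=knight, C=knight, D=knight
  A=knave, B=knight, C=knave, D=knave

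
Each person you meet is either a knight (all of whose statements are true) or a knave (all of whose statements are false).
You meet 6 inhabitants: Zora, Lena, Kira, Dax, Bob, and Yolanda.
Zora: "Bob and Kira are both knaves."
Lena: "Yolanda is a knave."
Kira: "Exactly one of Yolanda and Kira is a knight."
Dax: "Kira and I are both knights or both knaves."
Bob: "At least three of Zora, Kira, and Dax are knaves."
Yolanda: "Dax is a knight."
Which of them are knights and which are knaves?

Zora is a knave, Lena is a knight, Kira is a knight, Dax is a knave, Bob is a knave, and Yolanda is a knave.

As a knave, Zora's statement "Bob and Kira are both knaves" should be False; it is.
Lena is a knight, so "Yolanda is a knave" must be true — and it is.
Kira is a knight, so "exactly one of Yolanda and Kira is a knight" must be true — and it is.
Since Dax is a knave, "Kira and I are both knights or both knaves" needs to be False, which holds.
Since Bob is a knave, "at least three of Zora, Kira, and Dax are knaves" needs to be False, which holds.
Since Yolanda is a knave, "Dax is a knight" needs to be False, which holds.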